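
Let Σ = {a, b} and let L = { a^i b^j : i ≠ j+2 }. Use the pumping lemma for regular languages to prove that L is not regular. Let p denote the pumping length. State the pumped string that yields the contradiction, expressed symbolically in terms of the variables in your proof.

Assume L is regular; let p be its pumping constant.
Choose w = a^p b^{p+p!-2}. Since p ≠ (p+p!-2)+2 = p+p!, w ∈ L; and |w| ≥ p.
Write w = xyz as guaranteed by the lemma, with |xy| ≤ p and y is nonempty.
Since the first p symbols of w are all a's and |xy| ≤ p, y lies entirely in the leading a-block: y = a^k for some k with 1 ≤ k ≤ p.
Since 1 ≤ k ≤ p, k divides p!; set t = 1 + p!/k. Then xy^t z has p + (p!/k)·k = p + p! copies of a. Now the a-count is p+p! and (b-count)+2 = (p+p!-2)+2 = p+p!, so i ≠ j+2 fails. So xy^t z = a^{p+p!} b^{p+p!-2} ∉ L.
This contradicts the pumping lemma, so L is not regular.

a^{p+p!} b^{p+p!-2}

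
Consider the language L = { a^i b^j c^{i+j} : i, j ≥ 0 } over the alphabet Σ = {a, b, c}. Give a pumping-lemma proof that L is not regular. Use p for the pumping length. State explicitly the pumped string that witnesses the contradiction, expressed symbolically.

a^{p+k} b^p c^{2p}

Assume L is regular. Let p be the pumping length given by the pumping lemma.
Take w = a^p b^p c^{2p} ∈ L (with i=j=p, i+j=2p), |w| = 4p ≥ p.
Write w = xyz as guaranteed by the lemma, with |xy| ≤ p and |y| > 0.
Since the first p symbols of w are all a's and |xy| ≤ p, y lies entirely in the leading a-block: y = a^k for some k with 1 ≤ k ≤ p.
Consider xy^2z = a^{p+k} b^p c^{2p}. Now the a- and b-counts sum to 2p+k, but the c-count is 2p ≠ 2p+k. So xy^2z ∉ L.
This is a contradiction; hence L is not regular.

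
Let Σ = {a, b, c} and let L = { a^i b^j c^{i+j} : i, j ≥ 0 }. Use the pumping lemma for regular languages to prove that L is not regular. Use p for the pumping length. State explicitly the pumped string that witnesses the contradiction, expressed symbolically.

a^{p+k} b^p c^{2p}

Toward a contradiction, assume L is regular with pumping length p.
Take w = a^p b^p c^{2p} ∈ L (with i=j=p, i+j=2p), |w| = 4p ≥ p.
Write w = xyz as guaranteed by the lemma, with |xy| ≤ p and y is nonempty.
Since the first p symbols of w are all a's and |xy| ≤ p, y lies entirely in the leading a-block: y = a^k for some k with 1 ≤ k ≤ p.
Consider xy^2z = a^{p+k} b^p c^{2p}. Now the a- and b-counts sum to 2p+k, but the c-count is 2p ≠ 2p+k. So xy^2z ∉ L.
Contradiction. Therefore L is not regular.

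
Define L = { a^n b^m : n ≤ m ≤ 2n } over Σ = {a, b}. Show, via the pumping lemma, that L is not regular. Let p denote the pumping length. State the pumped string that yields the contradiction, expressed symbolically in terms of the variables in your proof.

a^{p+k} b^p

Suppose for contradiction that L is regular, and let p be the pumping length.
Take w = a^p b^p ∈ L (since p ≤ p ≤ 2p), with |w| = 2p ≥ p.
The pumping lemma gives a decomposition w = xyz where |xy| ≤ p and y is nonempty.
Since the first p symbols of w are all a's and |xy| ≤ p, y lies entirely in the leading a-block: y = a^k for some k with 1 ≤ k ≤ p.
Pump with i = 2: xy^2z = a^{p+k} b^p. Now n = p+k > p = m, so the condition n ≤ m fails. Thus xy^2z ∉ L.
This contradicts the pumping lemma, so L is not regular.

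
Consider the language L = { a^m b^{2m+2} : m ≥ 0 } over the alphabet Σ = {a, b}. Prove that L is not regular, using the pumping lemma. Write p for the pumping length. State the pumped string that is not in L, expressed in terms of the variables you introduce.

Assume L is regular; let p be its pumping constant.
Choose w = a^p b^{2p+2}, which is in L with |w| = 3p+2 ≥ p.
Write w = xyz as guaranteed by the lemma, with |xy| ≤ p and |y| > 0.
Because |xy| ≤ p and w begins with p copies of a, we have y = a^k with 1 ≤ k ≤ p.
Pump with i = 2: xy^2z = a^{p+k} b^{2p+2}. For this to lie in L we would need 2p+2 = 2(p+k)+2, which forces k = 0. But k ≥ 1, so xy^2z ∉ L.
Contradiction. Therefore L is not regular.

a^{p+k} b^{2p+2}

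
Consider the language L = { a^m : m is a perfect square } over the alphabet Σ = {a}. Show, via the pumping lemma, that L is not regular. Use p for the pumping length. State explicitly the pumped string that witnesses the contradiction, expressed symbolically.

Assume L is regular. Let p be the pumping length given by the pumping lemma.
Take w = a^{p²} ∈ L with |w| = p² ≥ p.
By the pumping lemma, w = xyz with |xy| ≤ p and |y| ≥ 1.
Then y = a^k for some k with 1 ≤ k ≤ p.
Pump with i = 2: xy^2z = a^{p²+k}. Since 1 ≤ k ≤ p, p² < p²+k ≤ p²+p < (p+1)², so p²+k lies strictly between consecutive squares and is not a perfect square. So xy^2z ∉ L.
This is a contradiction; hence L is not regular.

a^{p²+k}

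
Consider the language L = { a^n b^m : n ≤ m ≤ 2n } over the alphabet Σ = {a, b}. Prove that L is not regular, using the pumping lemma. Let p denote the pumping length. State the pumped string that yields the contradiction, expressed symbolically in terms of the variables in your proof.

Assume L is regular; let p be its pumping constant.
Take w = a^p b^p ∈ L (since p ≤ p ≤ 2p), with |w| = 2p ≥ p.
By the pumping lemma, w = xyz with |xy| ≤ p and y is nonempty.
Since the first p symbols of w are all a's and |xy| ≤ p, y lies entirely in the leading a-block: y = a^k for some k with 1 ≤ k ≤ p.
Pump with i = 2: xy^2z = a^{p+k} b^p. Now n = p+k > p = m, so the condition n ≤ m fails. Thus xy^2z ∉ L.
This contradicts the pumping lemma, so L is not regular.

a^{p+k} b^p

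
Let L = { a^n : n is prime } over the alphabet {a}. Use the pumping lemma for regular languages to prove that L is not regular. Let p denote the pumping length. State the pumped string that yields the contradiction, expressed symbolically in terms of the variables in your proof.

a^{q(1+k)}

Assume L is regular; let p be its pumping constant.
Let q be a prime with q ≥ p+2 (infinitely many primes exist), and take w = a^q ∈ L with |w| = q ≥ p.
Write w = xyz as guaranteed by the lemma, with |xy| ≤ p and |y| > 0.
Then y = a^k for some k with 1 ≤ k ≤ p.
Since 1 ≤ k ≤ p, |xz| = q-k. Pump with i = q+1: |xy^{q+1}z| = (q-k)+(q+1)k = q+qk = q(1+k), which is composite (both factors ≥ 2). So xy^{q+1}z = a^{q(1+k)} ∉ L.
Contradiction. Therefore L is not regular.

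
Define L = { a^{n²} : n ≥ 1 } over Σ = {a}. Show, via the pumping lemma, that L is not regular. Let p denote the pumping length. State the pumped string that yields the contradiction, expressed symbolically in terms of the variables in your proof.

Toward a contradiction, assume L is regular with pumping length p.
Take w = a^{p²} ∈ L with |w| = p² ≥ p.
Write w = xyz as guaranteed by the lemma, with |xy| ≤ p and |y| > 0.
Then y = a^k for some k with 1 ≤ k ≤ p.
Pump with i = 2: xy^2z = a^{p²+k}. Since 1 ≤ k ≤ p, p² < p²+k ≤ p²+p < (p+1)², so p²+k lies strictly between consecutive squares and is not a perfect square. So xy^2z ∉ L.
This is a contradiction; hence L is not regular.

a^{p²+k}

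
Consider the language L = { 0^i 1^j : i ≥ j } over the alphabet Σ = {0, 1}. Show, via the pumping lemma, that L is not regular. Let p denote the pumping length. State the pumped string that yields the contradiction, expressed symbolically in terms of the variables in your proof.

Assume L is regular; let p be its pumping constant.
Choose w = 0^p 1^p ∈ L, with |w| = 2p ≥ p.
Write w = xyz as guaranteed by the lemma, with |xy| ≤ p and |y| ≥ 1.
The first p characters of w are 0's, so xy (and hence y) consists only of 0's. Write y = 0^k, 1 ≤ k ≤ p.
Consider xy^0z = xz = 0^{p-k} 1^p. Since k ≥ 1, the 0-count p-k is less than p, so i ≥ j fails; thus xz ∉ L.
This is a contradiction; hence L is not regular.

0^{p-k} 1^p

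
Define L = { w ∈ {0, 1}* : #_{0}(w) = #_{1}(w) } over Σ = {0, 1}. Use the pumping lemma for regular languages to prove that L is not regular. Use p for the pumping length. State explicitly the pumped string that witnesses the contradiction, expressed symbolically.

0^{p+k} 1^p

Assume L is regular. Let p be the pumping length given by the pumping lemma.
Choose w = 0^p 1^p ∈ L with |w| = 2p ≥ p.
Write w = xyz as guaranteed by the lemma, with |xy| ≤ p and |y| > 0.
The first p characters of w are 0's, so xy (and hence y) consists only of 0's. Write y = 0^k, 1 ≤ k ≤ p.
Pump with i = 2: xy^2z = 0^{p+k} 1^p has p+k occurrences of 0 but only p of 1. Since k ≥ 1 the counts differ, so xy^2z ∉ L.
This contradicts the pumping lemma, so L is not regular.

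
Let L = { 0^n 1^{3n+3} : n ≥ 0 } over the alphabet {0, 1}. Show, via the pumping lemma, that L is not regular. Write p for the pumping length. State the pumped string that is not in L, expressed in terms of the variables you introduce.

Toward a contradiction, assume L is regular with pumping length p.
Take w = 0^p 1^{3p+3}. Then w ∈ L and |w| = 4p+3 ≥ p.
Write w = xyz as guaranteed by the lemma, with |xy| ≤ p and |y| ≥ 1.
Because |xy| ≤ p and w begins with p copies of 0, we have y = 0^k with 1 ≤ k ≤ p.
Pump with i = 2: xy^2z = 0^{p+k} 1^{3p+3}. For this to lie in L we would need 3p+3 = 3(p+k)+3, which forces k = 0. But k ≥ 1, so xy^2z ∉ L.
Contradiction. Therefore L is not regular.

0^{p+k} 1^{3p+3}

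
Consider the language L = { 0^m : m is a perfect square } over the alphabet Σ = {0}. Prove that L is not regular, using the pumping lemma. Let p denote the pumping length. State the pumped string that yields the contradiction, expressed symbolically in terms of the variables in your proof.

0^{p²+k}

Assume L is regular; let p be its pumping constant.
Take w = 0^{p²} ∈ L with |w| = p² ≥ p.
Write w = xyz as guaranteed by the lemma, with |xy| ≤ p and |y| ≥ 1.
Then y = 0^k for some k with 1 ≤ k ≤ p.
Pump with i = 2: xy^2z = 0^{p²+k}. Since 1 ≤ k ≤ p, p² < p²+k ≤ p²+p < (p+1)², so p²+k lies strictly between consecutive squares and is not a perfect square. So xy^2z ∉ L.
Contradiction. Therefore L is not regular.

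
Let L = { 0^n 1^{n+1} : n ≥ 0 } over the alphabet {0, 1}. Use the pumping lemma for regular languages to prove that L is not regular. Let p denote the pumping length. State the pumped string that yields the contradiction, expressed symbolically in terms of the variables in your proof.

0^{p+k} 1^{p+1}

Suppose for contradiction that L is regular, and let p be the pumping length.
Take w = 0^p 1^{p+1}. Then w ∈ L and |w| = 2p+1 ≥ p.
Write w = xyz as guaranteed by the lemma, with |xy| ≤ p and |y| ≥ 1.
Because |xy| ≤ p and w begins with p copies of 0, we have y = 0^k with 1 ≤ k ≤ p.
Pump with i = 2: xy^2z = 0^{p+k} 1^{p+1}. For this to lie in L we would need p+1 = (p+k)+1, which forces k = 0. But k ≥ 1, so xy^2z ∉ L.
Contradiction. Therefore L is not regular.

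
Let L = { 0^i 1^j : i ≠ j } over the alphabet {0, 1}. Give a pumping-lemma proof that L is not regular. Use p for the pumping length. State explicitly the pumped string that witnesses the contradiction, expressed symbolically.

Assume L is regular; let p be its pumping constant.
Choose w = 0^p 1^{p+p!}. Since p ≠ p+p!, w ∈ L; and |w| ≥ p.
The pumping lemma gives a decomposition w = xyz where |xy| ≤ p and |y| ≥ 1.
Since the first p symbols of w are all 0's and |xy| ≤ p, y lies entirely in the leading 0-block: y = 0^k for some k with 1 ≤ k ≤ p.
Since 1 ≤ k ≤ p, k divides p!; set t = 1 + p!/k. Then xy^t z has p + (p!/k)·k = p + p! copies of 0. Now the 0-count equals the 1-count, so i ≠ j fails. So xy^t z = 0^{p+p!} 1^{p+p!} ∉ L.
This is a contradiction; hence L is not regular.

0^{p+p!} 1^{p+p!}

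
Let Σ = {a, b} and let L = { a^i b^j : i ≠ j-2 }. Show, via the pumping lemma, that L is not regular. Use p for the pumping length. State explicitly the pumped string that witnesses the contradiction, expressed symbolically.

Toward a contradiction, assume L is regular with pumping length p.
Choose w = a^p b^{p+p!+2}. Since p ≠ (p+p!+2)-2 = p+p!, w ∈ L; and |w| ≥ p.
By the pumping lemma, w = xyz with |xy| ≤ p and y is nonempty.
Since the first p symbols of w are all a's and |xy| ≤ p, y lies entirely in the leading a-block: y = a^k for some k with 1 ≤ k ≤ p.
Since 1 ≤ k ≤ p, k divides p!; set t = 1 + p!/k. Then xy^t z has p + (p!/k)·k = p + p! copies of a. Now the a-count is p+p! and (b-count)-2 = (p+p!+2)-2 = p+p!, so i ≠ j-2 fails. So xy^t z = a^{p+p!} b^{p+p!+2} ∉ L.
Contradiction. Therefore L is not regular.

a^{p+p!} b^{p+p!+2}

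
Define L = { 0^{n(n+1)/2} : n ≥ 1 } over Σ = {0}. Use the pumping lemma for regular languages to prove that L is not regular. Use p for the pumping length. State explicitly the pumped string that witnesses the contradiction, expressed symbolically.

Assume L is regular. Let p be the pumping length given by the pumping lemma.
Take w = 0^{p(p+1)/2} ∈ L with |w| = p(p+1)/2 ≥ p.
The pumping lemma gives a decomposition w = xyz where |xy| ≤ p and |y| ≥ 1.
Then y = 0^k for some k with 1 ≤ k ≤ p.
Pump with i = 2: xy^2z = 0^{p(p+1)/2+k}. Since 1 ≤ k ≤ p, p(p+1)/2 < p(p+1)/2+k ≤ p(p+1)/2+p < (p+1)(p+2)/2, so p(p+1)/2+k is strictly between consecutive triangular numbers. So xy^2z ∉ L.
This is a contradiction; hence L is not regular.

0^{p(p+1)/2+k}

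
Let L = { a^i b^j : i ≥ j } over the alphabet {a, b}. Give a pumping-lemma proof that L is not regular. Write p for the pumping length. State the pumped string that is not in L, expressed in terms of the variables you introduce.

Suppose for contradiction that L is regular, and let p be the pumping length.
Choose w = a^p b^p ∈ L, with |w| = 2p ≥ p.
By the pumping lemma, w = xyz with |xy| ≤ p and y is nonempty.
Because |xy| ≤ p and w begins with p copies of a, we have y = a^k with 1 ≤ k ≤ p.
Consider xy^0z = xz = a^{p-k} b^p. Since k ≥ 1, the a-count p-k is less than p, so i ≥ j fails; thus xz ∉ L.
Contradiction. Therefore L is not regular.

a^{p-k} b^p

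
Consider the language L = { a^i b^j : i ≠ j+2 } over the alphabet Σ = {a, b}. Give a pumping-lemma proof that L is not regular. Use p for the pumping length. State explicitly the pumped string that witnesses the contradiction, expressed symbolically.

Assume L is regular. Let p be the pumping length given by the pumping lemma.
Choose w = a^p b^{p+p!-2}. Since p ≠ (p+p!-2)+2 = p+p!, w ∈ L; and |w| ≥ p.
By the pumping lemma, w = xyz with |xy| ≤ p and |y| > 0.
The first p characters of w are a's, so xy (and hence y) consists only of a's. Write y = a^k, 1 ≤ k ≤ p.
Since 1 ≤ k ≤ p, k divides p!; set t = 1 + p!/k. Then xy^t z has p + (p!/k)·k = p + p! copies of a. Now the a-count is p+p! and (b-count)+2 = (p+p!-2)+2 = p+p!, so i ≠ j+2 fails. So xy^t z = a^{p+p!} b^{p+p!-2} ∉ L.
This contradicts the pumping lemma, so L is not regular.

a^{p+p!} b^{p+p!-2}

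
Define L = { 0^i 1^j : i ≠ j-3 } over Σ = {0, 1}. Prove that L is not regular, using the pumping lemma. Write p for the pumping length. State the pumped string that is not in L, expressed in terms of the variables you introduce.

0^{p+p!} 1^{p+p!+3}

Assume L is regular; let p be its pumping constant.
Choose w = 0^p 1^{p+p!+3}. Since p ≠ (p+p!+3)-3 = p+p!, w ∈ L; and |w| ≥ p.
The pumping lemma gives a decomposition w = xyz where |xy| ≤ p and |y| ≥ 1.
Because |xy| ≤ p and w begins with p copies of 0, we have y = 0^k with 1 ≤ k ≤ p.
Since 1 ≤ k ≤ p, k divides p!; set t = 1 + p!/k. Then xy^t z has p + (p!/k)·k = p + p! copies of 0. Now the 0-count is p+p! and (1-count)-3 = (p+p!+3)-3 = p+p!, so i ≠ j-3 fails. So xy^t z = 0^{p+p!} 1^{p+p!+3} ∉ L.
Contradiction. Therefore L is not regular.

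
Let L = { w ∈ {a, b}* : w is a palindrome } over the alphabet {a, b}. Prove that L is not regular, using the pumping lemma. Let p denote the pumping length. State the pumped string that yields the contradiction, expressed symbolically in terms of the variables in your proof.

Assume L is regular. Let p be the pumping length given by the pumping lemma.
Take w = a^p b a^p, a palindrome of length 2p+1 ≥ p.
By the pumping lemma, w = xyz with |xy| ≤ p and y is nonempty.
Since the first p symbols of w are all a's and |xy| ≤ p, y lies entirely in the leading a-block: y = a^k for some k with 1 ≤ k ≤ p.
Pump with i = 2: xy^2z = a^{p+k} b a^p. Its reverse is a^p b a^{p+k}, which differs from xy^2z since k ≥ 1. So xy^2z is not a palindrome and xy^2z ∉ L.
This is a contradiction; hence L is not regular.

a^{p+k} b a^p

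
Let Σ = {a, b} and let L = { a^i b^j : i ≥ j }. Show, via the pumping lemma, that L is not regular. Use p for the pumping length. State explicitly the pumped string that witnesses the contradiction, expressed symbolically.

Assume L is regular. Let p be the pumping length given by the pumping lemma.
Choose w = a^p b^p ∈ L, with |w| = 2p ≥ p.
By the pumping lemma, w = xyz with |xy| ≤ p and |y| > 0.
The first p characters of w are a's, so xy (and hence y) consists only of a's. Write y = a^k, 1 ≤ k ≤ p.
Consider xy^0z = xz = a^{p-k} b^p. Since k ≥ 1, the a-count p-k is less than p, so i ≥ j fails; thus xz ∉ L.
This contradicts the pumping lemma, so L is not regular.

a^{p-k} b^p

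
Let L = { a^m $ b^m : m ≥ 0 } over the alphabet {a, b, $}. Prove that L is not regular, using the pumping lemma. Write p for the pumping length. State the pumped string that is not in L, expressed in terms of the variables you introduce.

a^{p+k} $ b^p

Suppose for contradiction that L is regular, and let p be the pumping length.
Take w = a^p $ b^p ∈ L with |w| = 2p+1 ≥ p.
By the pumping lemma, w = xyz with |xy| ≤ p and |y| ≥ 1.
Since the first p symbols of w are all a's and |xy| ≤ p, y lies entirely in the leading a-block: y = a^k for some k with 1 ≤ k ≤ p.
Pump with i = 2: xy^2z = a^{p+k} $ b^p, which would require p+k = p. But k ≥ 1, so xy^2z ∉ L.
Contradiction. Therefore L is not regular.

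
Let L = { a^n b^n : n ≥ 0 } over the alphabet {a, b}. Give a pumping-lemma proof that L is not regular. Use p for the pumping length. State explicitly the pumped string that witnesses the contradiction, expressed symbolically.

Toward a contradiction, assume L is regular with pumping length p.
Choose w = a^p b^p, which is in L with |w| = 2p ≥ p.
The pumping lemma gives a decomposition w = xyz where |xy| ≤ p and y is nonempty.
The first p characters of w are a's, so xy (and hence y) consists only of a's. Write y = a^k, 1 ≤ k ≤ p.
Pump with i = 2: xy^2z = a^{p+k} b^p. For this to lie in L we would need p = p+k, which forces k = 0. But k ≥ 1, so xy^2z ∉ L.
Contradiction. Therefore L is not regular.

a^{p+k} b^p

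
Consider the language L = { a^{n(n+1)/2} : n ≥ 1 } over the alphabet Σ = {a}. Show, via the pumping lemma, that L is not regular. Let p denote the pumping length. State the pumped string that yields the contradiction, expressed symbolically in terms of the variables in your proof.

a^{p(p+1)/2+k}

Assume L is regular; let p be its pumping constant.
Take w = a^{p(p+1)/2} ∈ L with |w| = p(p+1)/2 ≥ p.
Write w = xyz as guaranteed by the lemma, with |xy| ≤ p and y is nonempty.
Then y = a^k for some k with 1 ≤ k ≤ p.
Pump with i = 2: xy^2z = a^{p(p+1)/2+k}. Since 1 ≤ k ≤ p, p(p+1)/2 < p(p+1)/2+k ≤ p(p+1)/2+p < (p+1)(p+2)/2, so p(p+1)/2+k is strictly between consecutive triangular numbers. So xy^2z ∉ L.
Contradiction. Therefore L is not regular.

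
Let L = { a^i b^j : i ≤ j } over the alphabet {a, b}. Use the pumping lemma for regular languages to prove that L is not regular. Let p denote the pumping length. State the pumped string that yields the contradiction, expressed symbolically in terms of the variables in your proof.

a^{p+k} b^p

Suppose for contradiction that L is regular, and let p be the pumping length.
Choose w = a^p b^p ∈ L, with |w| = 2p ≥ p.
Write w = xyz as guaranteed by the lemma, with |xy| ≤ p and |y| > 0.
Since the first p symbols of w are all a's and |xy| ≤ p, y lies entirely in the leading a-block: y = a^k for some k with 1 ≤ k ≤ p.
Consider xy^2z = a^{p+k} b^p. Since k ≥ 1, the a-count p+k exceeds the b-count p, so i ≤ j fails; thus xy^2z ∉ L.
This contradicts the pumping lemma, so L is not regular.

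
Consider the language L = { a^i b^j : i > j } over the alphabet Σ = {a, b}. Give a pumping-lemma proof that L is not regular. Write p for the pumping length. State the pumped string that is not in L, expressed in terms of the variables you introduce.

a^{p+1-k} b^p

Suppose for contradiction that L is regular, and let p be the pumping length.
Choose w = a^{p+1} b^p ∈ L, with |w| = 2p+1 ≥ p.
The pumping lemma gives a decomposition w = xyz where |xy| ≤ p and |y| > 0.
Since the first p symbols of w are all a's and |xy| ≤ p, y lies entirely in the leading a-block: y = a^k for some k with 1 ≤ k ≤ p.
Consider xy^0z = xz = a^{p+1-k} b^p. Since k ≥ 1, the a-count p+1-k is at most p, so i > j fails; thus xz ∉ L.
This is a contradiction; hence L is not regular.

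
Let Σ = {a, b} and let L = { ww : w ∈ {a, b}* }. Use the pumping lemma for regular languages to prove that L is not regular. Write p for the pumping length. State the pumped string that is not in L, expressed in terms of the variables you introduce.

Toward a contradiction, assume L is regular with pumping length p.
Take w = a^p b^p a^p b^p = uu where u = a^pb^p; then w ∈ L and |w| = 4p ≥ p.
By the pumping lemma, w = xyz with |xy| ≤ p and |y| > 0.
The first p characters of w are a's, so xy (and hence y) consists only of a's. Write y = a^k, 1 ≤ k ≤ p.
Pump with i = 2: xy^2z = a^{p+k} b^p a^p b^p, of length 4p+k. Suppose this equals vv. The string starts with a and ends with b, so v does too; thus the boundary between the two copies of v is a b→a transition. There is exactly one such transition, at position 2p+k, so |v| = 2p+k and |vv| = 4p+2k ≠ 4p+k since k ≥ 1. So xy^2z ∉ L.
This is a contradiction; hence L is not regular.

a^{p+k} b^p a^p b^p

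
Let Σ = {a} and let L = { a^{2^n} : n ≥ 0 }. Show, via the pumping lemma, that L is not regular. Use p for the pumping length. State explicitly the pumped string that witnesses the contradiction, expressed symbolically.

a^{2^p+k}

Assume L is regular; let p be its pumping constant.
Take w = a^{2^p} ∈ L with |w| = 2^p ≥ p.
The pumping lemma gives a decomposition w = xyz where |xy| ≤ p and y is nonempty.
Then y = a^k for some k with 1 ≤ k ≤ p.
Pump with i = 2: xy^2z = a^{2^p+k}. Since 1 ≤ k ≤ p < 2^p, we have 2^p < 2^p+k < 2^{p+1}, so 2^p+k is not a power of 2. So xy^2z ∉ L.
This is a contradiction; hence L is not regular.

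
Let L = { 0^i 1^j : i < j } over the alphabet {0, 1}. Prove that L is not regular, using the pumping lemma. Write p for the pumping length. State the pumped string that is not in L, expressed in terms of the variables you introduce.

Assume L is regular; let p be its pumping constant.
Choose w = 0^p 1^{p+1} ∈ L, with |w| = 2p+1 ≥ p.
The pumping lemma gives a decomposition w = xyz where |xy| ≤ p and y is nonempty.
Since the first p symbols of w are all 0's and |xy| ≤ p, y lies entirely in the leading 0-block: y = 0^k for some k with 1 ≤ k ≤ p.
Consider xy^2z = 0^{p+k} 1^{p+1}. Since k ≥ 1, the 0-count p+k is at least p+1, so i < j fails; thus xy^2z ∉ L.
Contradiction. Therefore L is not regular.

0^{p+k} 1^{p+1}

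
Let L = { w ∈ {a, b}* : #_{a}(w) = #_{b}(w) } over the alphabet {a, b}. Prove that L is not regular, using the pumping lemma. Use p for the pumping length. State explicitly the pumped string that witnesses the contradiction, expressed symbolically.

a^{p+k} b^p

Toward a contradiction, assume L is regular with pumping length p.
Choose w = a^p b^p ∈ L with |w| = 2p ≥ p.
The pumping lemma gives a decomposition w = xyz where |xy| ≤ p and |y| ≥ 1.
Since the first p symbols of w are all a's and |xy| ≤ p, y lies entirely in the leading a-block: y = a^k for some k with 1 ≤ k ≤ p.
Pump with i = 2: xy^2z = a^{p+k} b^p has p+k occurrences of a but only p of b. Since k ≥ 1 the counts differ, so xy^2z ∉ L.
Contradiction. Therefore L is not regular.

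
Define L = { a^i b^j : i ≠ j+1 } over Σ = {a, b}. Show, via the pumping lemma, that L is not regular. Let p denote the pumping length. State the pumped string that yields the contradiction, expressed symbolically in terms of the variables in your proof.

a^{p+p!} b^{p+p!-1}

Toward a contradiction, assume L is regular with pumping length p.
Choose w = a^p b^{p+p!-1}. Since p ≠ (p+p!-1)+1 = p+p!, w ∈ L; and |w| ≥ p.
The pumping lemma gives a decomposition w = xyz where |xy| ≤ p and |y| > 0.
The first p characters of w are a's, so xy (and hence y) consists only of a's. Write y = a^k, 1 ≤ k ≤ p.
Since 1 ≤ k ≤ p, k divides p!; set t = 1 + p!/k. Then xy^t z has p + (p!/k)·k = p + p! copies of a. Now the a-count is p+p! and (b-count)+1 = (p+p!-1)+1 = p+p!, so i ≠ j+1 fails. So xy^t z = a^{p+p!} b^{p+p!-1} ∉ L.
Contradiction. Therefore L is not regular.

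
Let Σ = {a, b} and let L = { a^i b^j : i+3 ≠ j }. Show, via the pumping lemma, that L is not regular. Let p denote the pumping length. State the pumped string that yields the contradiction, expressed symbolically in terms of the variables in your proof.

Toward a contradiction, assume L is regular with pumping length p.
Choose w = a^p b^{p+p!+3}. Since p ≠ (p+p!+3)-3 = p+p!, w ∈ L; and |w| ≥ p.
By the pumping lemma, w = xyz with |xy| ≤ p and |y| > 0.
Because |xy| ≤ p and w begins with p copies of a, we have y = a^k with 1 ≤ k ≤ p.
Since 1 ≤ k ≤ p, k divides p!; set t = 1 + p!/k. Then xy^t z has p + (p!/k)·k = p + p! copies of a. Now the a-count is p+p! and (b-count)-3 = (p+p!+3)-3 = p+p!, so i+3 ≠ j fails. So xy^t z = a^{p+p!} b^{p+p!+3} ∉ L.
Contradiction. Therefore L is not regular.

a^{p+p!} b^{p+p!+3}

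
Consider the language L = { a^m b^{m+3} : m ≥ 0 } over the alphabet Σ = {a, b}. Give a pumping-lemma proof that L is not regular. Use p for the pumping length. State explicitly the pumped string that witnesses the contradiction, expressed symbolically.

a^{p+k} b^{p+3}

Toward a contradiction, assume L is regular with pumping length p.
Choose w = a^p b^{p+3}, which is in L with |w| = 2p+3 ≥ p.
Write w = xyz as guaranteed by the lemma, with |xy| ≤ p and y is nonempty.
The first p characters of w are a's, so xy (and hence y) consists only of a's. Write y = a^k, 1 ≤ k ≤ p.
Pump with i = 2: xy^2z = a^{p+k} b^{p+3}. For this to lie in L we would need p+3 = (p+k)+3, which forces k = 0. But k ≥ 1, so xy^2z ∉ L.
This is a contradiction; hence L is not regular.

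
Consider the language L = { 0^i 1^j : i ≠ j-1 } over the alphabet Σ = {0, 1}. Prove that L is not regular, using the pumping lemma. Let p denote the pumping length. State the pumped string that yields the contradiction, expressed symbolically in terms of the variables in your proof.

0^{p+p!} 1^{p+p!+1}

Assume L is regular. Let p be the pumping length given by the pumping lemma.
Choose w = 0^p 1^{p+p!+1}. Since p ≠ (p+p!+1)-1 = p+p!, w ∈ L; and |w| ≥ p.
Write w = xyz as guaranteed by the lemma, with |xy| ≤ p and y is nonempty.
Since the first p symbols of w are all 0's and |xy| ≤ p, y lies entirely in the leading 0-block: y = 0^k for some k with 1 ≤ k ≤ p.
Since 1 ≤ k ≤ p, k divides p!; set t = 1 + p!/k. Then xy^t z has p + (p!/k)·k = p + p! copies of 0. Now the 0-count is p+p! and (1-count)-1 = (p+p!+1)-1 = p+p!, so i ≠ j-1 fails. So xy^t z = 0^{p+p!} 1^{p+p!+1} ∉ L.
This contradicts the pumping lemma, so L is not regular.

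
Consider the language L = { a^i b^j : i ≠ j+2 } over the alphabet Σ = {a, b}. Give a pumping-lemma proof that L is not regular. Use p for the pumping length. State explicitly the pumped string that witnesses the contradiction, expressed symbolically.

Suppose for contradiction that L is regular, and let p be the pumping length.
Choose w = a^p b^{p+p!-2}. Since p ≠ (p+p!-2)+2 = p+p!, w ∈ L; and |w| ≥ p.
The pumping lemma gives a decomposition w = xyz where |xy| ≤ p and |y| > 0.
Because |xy| ≤ p and w begins with p copies of a, we have y = a^k with 1 ≤ k ≤ p.
Since 1 ≤ k ≤ p, k divides p!; set t = 1 + p!/k. Then xy^t z has p + (p!/k)·k = p + p! copies of a. Now the a-count is p+p! and (b-count)+2 = (p+p!-2)+2 = p+p!, so i ≠ j+2 fails. So xy^t z = a^{p+p!} b^{p+p!-2} ∉ L.
This contradicts the pumping lemma, so L is not regular.

a^{p+p!} b^{p+p!-2}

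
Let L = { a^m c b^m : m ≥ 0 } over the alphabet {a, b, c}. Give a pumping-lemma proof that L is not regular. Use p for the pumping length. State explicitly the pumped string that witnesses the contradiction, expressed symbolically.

a^{p+k} c b^p

Assume L is regular. Let p be the pumping length given by the pumping lemma.
Take w = a^p c b^p ∈ L with |w| = 2p+1 ≥ p.
By the pumping lemma, w = xyz with |xy| ≤ p and y is nonempty.
The first p characters of w are a's, so xy (and hence y) consists only of a's. Write y = a^k, 1 ≤ k ≤ p.
Pump with i = 2: xy^2z = a^{p+k} c b^p, which would require p+k = p. But k ≥ 1, so xy^2z ∉ L.
Contradiction. Therefore L is not regular.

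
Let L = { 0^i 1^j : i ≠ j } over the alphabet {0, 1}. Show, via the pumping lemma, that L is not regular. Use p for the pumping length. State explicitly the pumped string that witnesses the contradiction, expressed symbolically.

Suppose for contradiction that L is regular, and let p be the pumping length.
Choose w = 0^p 1^{p+p!}. Since p ≠ p+p!, w ∈ L; and |w| ≥ p.
Write w = xyz as guaranteed by the lemma, with |xy| ≤ p and |y| ≥ 1.
Because |xy| ≤ p and w begins with p copies of 0, we have y = 0^k with 1 ≤ k ≤ p.
Since 1 ≤ k ≤ p, k divides p!; set t = 1 + p!/k. Then xy^t z has p + (p!/k)·k = p + p! copies of 0. Now the 0-count equals the 1-count, so i ≠ j fails. So xy^t z = 0^{p+p!} 1^{p+p!} ∉ L.
This is a contradiction; hence L is not regular.

0^{p+p!} 1^{p+p!}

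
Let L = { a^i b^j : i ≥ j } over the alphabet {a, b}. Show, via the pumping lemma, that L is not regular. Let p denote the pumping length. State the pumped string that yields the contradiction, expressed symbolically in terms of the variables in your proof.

Toward a contradiction, assume L is regular with pumping length p.
Choose w = a^p b^p ∈ L, with |w| = 2p ≥ p.
Write w = xyz as guaranteed by the lemma, with |xy| ≤ p and |y| > 0.
Because |xy| ≤ p and w begins with p copies of a, we have y = a^k with 1 ≤ k ≤ p.
Consider xy^0z = xz = a^{p-k} b^p. Since k ≥ 1, the a-count p-k is less than p, so i ≥ j fails; thus xz ∉ L.
This is a contradiction; hence L is not regular.

a^{p-k} b^p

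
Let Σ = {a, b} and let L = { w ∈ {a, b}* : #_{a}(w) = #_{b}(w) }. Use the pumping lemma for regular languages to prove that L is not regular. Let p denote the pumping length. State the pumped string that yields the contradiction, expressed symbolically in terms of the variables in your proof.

Assume L is regular. Let p be the pumping length given by the pumping lemma.
Choose w = a^p b^p ∈ L with |w| = 2p ≥ p.
By the pumping lemma, w = xyz with |xy| ≤ p and y is nonempty.
Because |xy| ≤ p and w begins with p copies of a, we have y = a^k with 1 ≤ k ≤ p.
Pump with i = 2: xy^2z = a^{p+k} b^p has p+k occurrences of a but only p of b. Since k ≥ 1 the counts differ, so xy^2z ∉ L.
This is a contradiction; hence L is not regular.

a^{p+k} b^p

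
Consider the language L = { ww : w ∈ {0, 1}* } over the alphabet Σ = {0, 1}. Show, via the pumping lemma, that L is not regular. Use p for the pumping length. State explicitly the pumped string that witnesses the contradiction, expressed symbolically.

Suppose for contradiction that L is regular, and let p be the pumping length.
Take w = 0^p 1^p 0^p 1^p = uu where u = 0^p1^p; then w ∈ L and |w| = 4p ≥ p.
Write w = xyz as guaranteed by the lemma, with |xy| ≤ p and |y| > 0.
Since the first p symbols of w are all 0's and |xy| ≤ p, y lies entirely in the leading 0-block: y = 0^k for some k with 1 ≤ k ≤ p.
Pump with i = 2: xy^2z = 0^{p+k} 1^p 0^p 1^p, of length 4p+k. Suppose this equals vv. The string starts with 0 and ends with 1, so v does too; thus the boundary between the two copies of v is a 1→0 transition. There is exactly one such transition, at position 2p+k, so |v| = 2p+k and |vv| = 4p+2k ≠ 4p+k since k ≥ 1. So xy^2z ∉ L.
Contradiction. Therefore L is not regular.

0^{p+k} 1^p 0^p 1^p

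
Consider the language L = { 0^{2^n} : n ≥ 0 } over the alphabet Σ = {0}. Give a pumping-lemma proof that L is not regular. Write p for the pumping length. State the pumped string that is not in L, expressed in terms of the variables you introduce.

0^{2^p+k}

Suppose for contradiction that L is regular, and let p be the pumping length.
Take w = 0^{2^p} ∈ L with |w| = 2^p ≥ p.
The pumping lemma gives a decomposition w = xyz where |xy| ≤ p and |y| ≥ 1.
Then y = 0^k for some k with 1 ≤ k ≤ p.
Pump with i = 2: xy^2z = 0^{2^p+k}. Since 1 ≤ k ≤ p < 2^p, we have 2^p < 2^p+k < 2^{p+1}, so 2^p+k is not a power of 2. So xy^2z ∉ L.
Contradiction. Therefore L is not regular.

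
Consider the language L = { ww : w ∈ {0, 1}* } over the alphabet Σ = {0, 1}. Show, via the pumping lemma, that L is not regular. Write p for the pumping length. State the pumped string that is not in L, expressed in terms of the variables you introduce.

Toward a contradiction, assume L is regular with pumping length p.
Take w = 0^p 1^p 0^p 1^p = uu where u = 0^p1^p; then w ∈ L and |w| = 4p ≥ p.
Write w = xyz as guaranteed by the lemma, with |xy| ≤ p and |y| ≥ 1.
The first p characters of w are 0's, so xy (and hence y) consists only of 0's. Write y = 0^k, 1 ≤ k ≤ p.
Pump with i = 2: xy^2z = 0^{p+k} 1^p 0^p 1^p, of length 4p+k. Suppose this equals vv. The string starts with 0 and ends with 1, so v does too; thus the boundary between the two copies of v is a 1→0 transition. There is exactly one such transition, at position 2p+k, so |v| = 2p+k and |vv| = 4p+2k ≠ 4p+k since k ≥ 1. So xy^2z ∉ L.
Contradiction. Therefore L is not regular.

0^{p+k} 1^p 0^p 1^p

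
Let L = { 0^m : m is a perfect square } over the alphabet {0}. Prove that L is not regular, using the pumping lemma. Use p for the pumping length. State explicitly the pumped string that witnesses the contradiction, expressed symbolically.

0^{p²+k}

Assume L is regular. Let p be the pumping length given by the pumping lemma.
Take w = 0^{p²} ∈ L with |w| = p² ≥ p.
Write w = xyz as guaranteed by the lemma, with |xy| ≤ p and |y| > 0.
Then y = 0^k for some k with 1 ≤ k ≤ p.
Pump with i = 2: xy^2z = 0^{p²+k}. Since 1 ≤ k ≤ p, p² < p²+k ≤ p²+p < (p+1)², so p²+k lies strictly between consecutive squares and is not a perfect square. So xy^2z ∉ L.
Contradiction. Therefore L is not regular.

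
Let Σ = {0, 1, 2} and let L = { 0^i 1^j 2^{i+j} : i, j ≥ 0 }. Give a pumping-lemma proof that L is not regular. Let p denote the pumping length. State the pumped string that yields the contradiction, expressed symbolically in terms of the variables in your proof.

0^{p+k} 1^p 2^{2p}

Assume L is regular; let p be its pumping constant.
Take w = 0^p 1^p 2^{2p} ∈ L (with i=j=p, i+j=2p), |w| = 4p ≥ p.
The pumping lemma gives a decomposition w = xyz where |xy| ≤ p and |y| ≥ 1.
The first p characters of w are 0's, so xy (and hence y) consists only of 0's. Write y = 0^k, 1 ≤ k ≤ p.
Consider xy^2z = 0^{p+k} 1^p 2^{2p}. Now the 0- and 1-counts sum to 2p+k, but the 2-count is 2p ≠ 2p+k. So xy^2z ∉ L.
Contradiction. Therefore L is not regular.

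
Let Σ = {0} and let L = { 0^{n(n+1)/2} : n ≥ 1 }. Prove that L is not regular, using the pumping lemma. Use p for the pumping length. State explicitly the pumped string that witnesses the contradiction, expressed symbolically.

Suppose for contradiction that L is regular, and let p be the pumping length.
Take w = 0^{p(p+1)/2} ∈ L with |w| = p(p+1)/2 ≥ p.
By the pumping lemma, w = xyz with |xy| ≤ p and |y| ≥ 1.
Then y = 0^k for some k with 1 ≤ k ≤ p.
Pump with i = 2: xy^2z = 0^{p(p+1)/2+k}. Since 1 ≤ k ≤ p, p(p+1)/2 < p(p+1)/2+k ≤ p(p+1)/2+p < (p+1)(p+2)/2, so p(p+1)/2+k is strictly between consecutive triangular numbers. So xy^2z ∉ L.
This contradicts the pumping lemma, so L is not regular.

0^{p(p+1)/2+k}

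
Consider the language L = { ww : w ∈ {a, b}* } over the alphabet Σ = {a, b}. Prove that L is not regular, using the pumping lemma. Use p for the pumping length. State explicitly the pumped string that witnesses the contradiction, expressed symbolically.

a^{p+k} b^p a^p b^p

Assume L is regular. Let p be the pumping length given by the pumping lemma.
Take w = a^p b^p a^p b^p = uu where u = a^pb^p; then w ∈ L and |w| = 4p ≥ p.
By the pumping lemma, w = xyz with |xy| ≤ p and |y| ≥ 1.
The first p characters of w are a's, so xy (and hence y) consists only of a's. Write y = a^k, 1 ≤ k ≤ p.
Pump with i = 2: xy^2z = a^{p+k} b^p a^p b^p, of length 4p+k. Suppose this equals vv. The string starts with a and ends with b, so v does too; thus the boundary between the two copies of v is a b→a transition. There is exactly one such transition, at position 2p+k, so |v| = 2p+k and |vv| = 4p+2k ≠ 4p+k since k ≥ 1. So xy^2z ∉ L.
This contradicts the pumping lemma, so L is not regular.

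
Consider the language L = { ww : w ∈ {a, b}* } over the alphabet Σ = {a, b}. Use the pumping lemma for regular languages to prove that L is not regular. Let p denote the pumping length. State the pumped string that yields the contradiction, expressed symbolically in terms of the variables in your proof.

Toward a contradiction, assume L is regular with pumping length p.
Take w = a^p b^p a^p b^p = uu where u = a^pb^p; then w ∈ L and |w| = 4p ≥ p.
By the pumping lemma, w = xyz with |xy| ≤ p and y is nonempty.
The first p characters of w are a's, so xy (and hence y) consists only of a's. Write y = a^k, 1 ≤ k ≤ p.
Pump with i = 2: xy^2z = a^{p+k} b^p a^p b^p, of length 4p+k. Suppose this equals vv. The string starts with a and ends with b, so v does too; thus the boundary between the two copies of v is a b→a transition. There is exactly one such transition, at position 2p+k, so |v| = 2p+k and |vv| = 4p+2k ≠ 4p+k since k ≥ 1. So xy^2z ∉ L.
Contradiction. Therefore L is not regular.

a^{p+k} b^p a^p b^p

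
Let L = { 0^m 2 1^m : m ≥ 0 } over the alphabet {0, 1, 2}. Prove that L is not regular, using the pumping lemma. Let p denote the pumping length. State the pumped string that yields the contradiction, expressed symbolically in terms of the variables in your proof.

Suppose for contradiction that L is regular, and let p be the pumping length.
Take w = 0^p 2 1^p ∈ L with |w| = 2p+1 ≥ p.
By the pumping lemma, w = xyz with |xy| ≤ p and y is nonempty.
Since the first p symbols of w are all 0's and |xy| ≤ p, y lies entirely in the leading 0-block: y = 0^k for some k with 1 ≤ k ≤ p.
Pump with i = 2: xy^2z = 0^{p+k} 2 1^p, which would require p+k = p. But k ≥ 1, so xy^2z ∉ L.
This contradicts the pumping lemma, so L is not regular.

0^{p+k} 2 1^p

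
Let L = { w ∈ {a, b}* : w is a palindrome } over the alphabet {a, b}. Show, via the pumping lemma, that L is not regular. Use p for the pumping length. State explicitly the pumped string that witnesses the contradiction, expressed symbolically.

Assume L is regular; let p be its pumping constant.
Take w = a^p b a^p, a palindrome of length 2p+1 ≥ p.
The pumping lemma gives a decomposition w = xyz where |xy| ≤ p and |y| ≥ 1.
Because |xy| ≤ p and w begins with p copies of a, we have y = a^k with 1 ≤ k ≤ p.
Pump with i = 2: xy^2z = a^{p+k} b a^p. Its reverse is a^p b a^{p+k}, which differs from xy^2z since k ≥ 1. So xy^2z is not a palindrome and xy^2z ∉ L.
This is a contradiction; hence L is not regular.

a^{p+k} b a^p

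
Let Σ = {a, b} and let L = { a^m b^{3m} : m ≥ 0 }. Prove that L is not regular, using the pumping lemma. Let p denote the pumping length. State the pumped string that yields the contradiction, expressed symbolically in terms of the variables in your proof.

Suppose for contradiction that L is regular, and let p be the pumping length.
Let w = a^p b^{3p} ∈ L; note |w| = 4p ≥ p.
The pumping lemma gives a decomposition w = xyz where |xy| ≤ p and |y| ≥ 1.
The first p characters of w are a's, so xy (and hence y) consists only of a's. Write y = a^k, 1 ≤ k ≤ p.
Pump with i = 2: xy^2z = a^{p+k} b^{3p}. For this to lie in L we would need 3p = 3(p+k), which forces k = 0. But k ≥ 1, so xy^2z ∉ L.
Contradiction. Therefore L is not regular.

a^{p+k} b^{3p}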